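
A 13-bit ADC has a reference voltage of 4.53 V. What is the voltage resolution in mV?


The resolution (LSB) of an ADC is Vref / 2^n.
LSB = 4.53 / 2^13
LSB = 4.53 / 8192
LSB = 0.00055298 V = 0.55297852 mV

0.55297852 mV


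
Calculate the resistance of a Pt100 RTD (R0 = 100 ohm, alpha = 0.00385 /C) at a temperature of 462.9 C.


The RTD equation: Rt = R0 * (1 + alpha * T).
Rt = 100 * (1 + 0.00385 * 462.9)
Rt = 100 * (1 + 1.782165)
Rt = 100 * 2.782165
Rt = 278.216 ohm

278.216 ohm


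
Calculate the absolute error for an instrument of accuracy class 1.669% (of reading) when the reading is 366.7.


Absolute error = (accuracy% / 100) * reading.
Error = (1.669 / 100) * 366.7
Error = 0.01669 * 366.7
Error = 6.1202

6.1202


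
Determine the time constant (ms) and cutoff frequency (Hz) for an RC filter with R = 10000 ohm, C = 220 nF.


Time constant: tau = R * C.
tau = 10000 * 2.20e-07 = 0.0022 s
tau = 2.2 ms
Cutoff frequency: fc = 1 / (2*pi*R*C).
fc = 1 / (2*pi*0.0022) = 72.34 Hz

tau = 2.2 ms, fc = 72.34 Hz


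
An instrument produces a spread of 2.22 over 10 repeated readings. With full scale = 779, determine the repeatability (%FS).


Repeatability = (spread / full scale) * 100%.
R = (2.22 / 779) * 100
R = 0.285 %FS

0.285 %FS


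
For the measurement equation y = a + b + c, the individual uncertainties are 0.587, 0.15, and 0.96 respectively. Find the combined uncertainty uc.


For a sum of independent quantities, uc = sqrt(u1^2 + u2^2 + u3^2).
uc = sqrt(0.587^2 + 0.15^2 + 0.96^2)
uc = sqrt(0.344569 + 0.0225 + 0.9216)
uc = 1.1352

1.1352


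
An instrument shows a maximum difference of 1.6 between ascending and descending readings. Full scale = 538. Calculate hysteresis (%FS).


Hysteresis = (max difference / full scale) * 100%.
H = (1.6 / 538) * 100
H = 0.297 %FS

0.297 %FS


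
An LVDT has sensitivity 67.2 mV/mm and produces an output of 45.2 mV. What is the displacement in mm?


Displacement = Vout / sensitivity.
d = 45.2 / 67.2
d = 0.673 mm

0.673 mm


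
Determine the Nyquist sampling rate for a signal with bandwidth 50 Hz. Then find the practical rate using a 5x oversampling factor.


By Nyquist theorem, fs_min = 2 * fmax.
fs_min = 2 * 50 = 100 Hz
Practical rate = 5 * fs_min = 5 * 100 = 500 Hz

fs_min = 100 Hz, fs_practical = 500 Hz


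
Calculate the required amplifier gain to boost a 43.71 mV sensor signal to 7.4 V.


Gain = Vout / Vin (converting to same units).
G = 7.4 V / 43.71 mV
G = 7400.0 mV / 43.71 mV
G = 169.3

169.3


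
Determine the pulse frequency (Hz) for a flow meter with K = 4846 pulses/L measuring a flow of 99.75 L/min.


Frequency = K * Q / 60 (converting L/min to L/s).
f = 4846 * 99.75 / 60
f = 483388.5 / 60
f = 8056.48 Hz

8056.48 Hz


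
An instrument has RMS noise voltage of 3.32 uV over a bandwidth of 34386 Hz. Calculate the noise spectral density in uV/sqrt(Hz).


Noise spectral density = Vrms / sqrt(BW).
NSD = 3.32 / sqrt(34386)
NSD = 3.32 / 185.4346
NSD = 0.0179 uV/sqrt(Hz)

0.0179 uV/sqrt(Hz)


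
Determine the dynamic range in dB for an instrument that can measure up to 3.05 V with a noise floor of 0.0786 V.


Dynamic range = 20 * log10(Vmax / Vnoise).
DR = 20 * log10(3.05 / 0.0786)
DR = 20 * log10(38.8)
DR = 31.78 dB

31.78 dB


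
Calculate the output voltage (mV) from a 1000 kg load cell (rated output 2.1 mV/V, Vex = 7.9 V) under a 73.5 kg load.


Vout = rated_output * Vex * (load / capacity).
Vout = 2.1 * 7.9 * (73.5 / 1000)
Vout = 2.1 * 7.9 * 0.0735
Vout = 1.219 mV

1.219 mV


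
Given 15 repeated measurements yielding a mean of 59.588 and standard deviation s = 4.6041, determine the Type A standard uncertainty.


The standard uncertainty for Type A evaluation is u = s / sqrt(n).
u = 4.6041 / sqrt(15)
u = 4.6041 / 3.873
u = 1.1888

1.1888


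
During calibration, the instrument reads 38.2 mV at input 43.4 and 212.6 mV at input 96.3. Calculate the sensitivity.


Sensitivity = (y2 - y1) / (x2 - x1).
S = (212.6 - 38.2) / (96.3 - 43.4)
S = 174.4 / 52.9
S = 3.2968 mV/unit

3.2968 mV/unit


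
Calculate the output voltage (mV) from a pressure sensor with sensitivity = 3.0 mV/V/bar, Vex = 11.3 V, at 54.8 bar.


Output = sensitivity * Vex * P.
Vout = 3.0 * 11.3 * 54.8
Vout = 33.9 * 54.8
Vout = 1857.72 mV

1857.72 mV


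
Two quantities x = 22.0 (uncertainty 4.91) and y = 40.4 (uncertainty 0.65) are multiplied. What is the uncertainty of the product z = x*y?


For a product z = x*y, the relative uncertainty is:
uz/z = sqrt((ux/x)^2 + (uy/y)^2)
Relative uncertainties: ux/x = 4.91/22.0 = 0.223182
uy/y = 0.65/40.4 = 0.016089
z = 22.0 * 40.4 = 888.8
uz = 888.8 * sqrt(0.223182^2 + 0.016089^2) = 198.879

198.879


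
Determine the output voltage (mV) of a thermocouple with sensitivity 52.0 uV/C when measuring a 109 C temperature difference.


The thermocouple output V = sensitivity * dT.
V = 52.0 uV/C * 109 C
V = 5668.0 uV
V = 5.668 mV

5.668 mV


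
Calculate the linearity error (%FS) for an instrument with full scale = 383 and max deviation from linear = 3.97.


Linearity error = (max deviation / full scale) * 100%.
Linearity = (3.97 / 383) * 100
Linearity = 1.037 %FS

1.037 %FS


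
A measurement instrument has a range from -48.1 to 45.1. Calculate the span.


Span = upper range - lower range.
Span = 45.1 - (-48.1)
Span = 93.2

93.2


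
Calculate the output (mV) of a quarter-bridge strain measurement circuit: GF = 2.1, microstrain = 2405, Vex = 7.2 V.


Quarter bridge output: Vout = (GF * epsilon * Vex) / 4.
Vout = (2.1 * 2405e-6 * 7.2) / 4
Vout = 0.0363636 / 4 V
Vout = 0.0090909 V = 9.0909 mV

9.0909 mV


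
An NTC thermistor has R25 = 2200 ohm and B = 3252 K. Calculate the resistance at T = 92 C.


NTC thermistor equation: Rt = R25 * exp(B * (1/T - 1/T25)).
T in Kelvin: 365.15 K, T25 = 298.15 K
1/T - 1/T25 = 1/365.15 - 1/298.15 = -0.00061542
B * (1/T - 1/T25) = 3252 * -0.00061542 = -2.0013
Rt = 2200 * exp(-2.0013) = 297.3 ohm

297.3 ohm


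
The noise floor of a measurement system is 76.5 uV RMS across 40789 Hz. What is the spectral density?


Noise spectral density = Vrms / sqrt(BW).
NSD = 76.5 / sqrt(40789)
NSD = 76.5 / 201.9629
NSD = 0.3788 uV/sqrt(Hz)

0.3788 uV/sqrt(Hz)


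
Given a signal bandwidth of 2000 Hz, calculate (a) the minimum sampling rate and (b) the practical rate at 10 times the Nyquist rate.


By Nyquist theorem, fs_min = 2 * fmax.
fs_min = 2 * 2000 = 4000 Hz
Practical rate = 10 * fs_min = 10 * 4000 = 40000 Hz

fs_min = 4000 Hz, fs_practical = 40000 Hz


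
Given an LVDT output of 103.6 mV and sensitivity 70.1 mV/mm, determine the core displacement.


Displacement = Vout / sensitivity.
d = 103.6 / 70.1
d = 1.478 mm

1.478 mm


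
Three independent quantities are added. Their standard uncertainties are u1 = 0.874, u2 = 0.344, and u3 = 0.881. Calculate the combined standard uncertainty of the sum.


For a sum of independent quantities, uc = sqrt(u1^2 + u2^2 + u3^2).
uc = sqrt(0.874^2 + 0.344^2 + 0.881^2)
uc = sqrt(0.763876 + 0.118336 + 0.776161)
uc = 1.2878

1.2878


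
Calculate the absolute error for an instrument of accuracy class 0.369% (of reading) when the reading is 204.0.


Absolute error = (accuracy% / 100) * reading.
Error = (0.369 / 100) * 204.0
Error = 0.00369 * 204.0
Error = 0.7528

0.7528


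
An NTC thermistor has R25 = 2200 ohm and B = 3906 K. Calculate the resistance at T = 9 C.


NTC thermistor equation: Rt = R25 * exp(B * (1/T - 1/T25)).
T in Kelvin: 282.15 K, T25 = 298.15 K
1/T - 1/T25 = 1/282.15 - 1/298.15 = 0.0001902
B * (1/T - 1/T25) = 3906 * 0.0001902 = 0.7429
Rt = 2200 * exp(0.7429) = 4624.5 ohm

4624.5 ohm


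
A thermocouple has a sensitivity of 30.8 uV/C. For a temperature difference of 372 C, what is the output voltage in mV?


The thermocouple output V = sensitivity * dT.
V = 30.8 uV/C * 372 C
V = 11457.6 uV
V = 11.458 mV

11.458 mV


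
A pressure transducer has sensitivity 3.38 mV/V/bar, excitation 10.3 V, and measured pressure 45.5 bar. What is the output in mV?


Output = sensitivity * Vex * P.
Vout = 3.38 * 10.3 * 45.5
Vout = 34.814 * 45.5
Vout = 1584.04 mV

1584.04 mV


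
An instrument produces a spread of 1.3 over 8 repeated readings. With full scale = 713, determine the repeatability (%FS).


Repeatability = (spread / full scale) * 100%.
R = (1.3 / 713) * 100
R = 0.182 %FS

0.182 %FS


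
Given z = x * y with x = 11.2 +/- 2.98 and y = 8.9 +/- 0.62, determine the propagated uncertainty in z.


For a product z = x*y, the relative uncertainty is:
uz/z = sqrt((ux/x)^2 + (uy/y)^2)
Relative uncertainties: ux/x = 2.98/11.2 = 0.266071
uy/y = 0.62/8.9 = 0.069663
z = 11.2 * 8.9 = 99.7
uz = 99.7 * sqrt(0.266071^2 + 0.069663^2) = 27.416

27.416


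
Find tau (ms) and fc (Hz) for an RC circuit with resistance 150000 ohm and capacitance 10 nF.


Time constant: tau = R * C.
tau = 150000 * 1.00e-08 = 0.0015 s
tau = 1.5 ms
Cutoff frequency: fc = 1 / (2*pi*R*C).
fc = 1 / (2*pi*0.0015) = 106.1 Hz

tau = 1.5 ms, fc = 106.1 Hz


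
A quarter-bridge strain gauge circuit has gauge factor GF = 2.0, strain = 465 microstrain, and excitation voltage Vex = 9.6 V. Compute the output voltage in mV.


Quarter bridge output: Vout = (GF * epsilon * Vex) / 4.
Vout = (2.0 * 465e-6 * 9.6) / 4
Vout = 0.008928 / 4 V
Vout = 0.002232 V = 2.232 mV

2.232 mV


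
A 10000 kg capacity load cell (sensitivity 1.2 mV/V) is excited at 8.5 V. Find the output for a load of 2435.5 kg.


Vout = rated_output * Vex * (load / capacity).
Vout = 1.2 * 8.5 * (2435.5 / 10000)
Vout = 1.2 * 8.5 * 0.24355
Vout = 2.484 mV

2.484 mV


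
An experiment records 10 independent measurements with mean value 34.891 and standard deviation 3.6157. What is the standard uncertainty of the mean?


The standard uncertainty for Type A evaluation is u = s / sqrt(n).
u = 3.6157 / sqrt(10)
u = 3.6157 / 3.1623
u = 1.1434

1.1434


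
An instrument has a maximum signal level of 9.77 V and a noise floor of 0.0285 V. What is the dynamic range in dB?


Dynamic range = 20 * log10(Vmax / Vnoise).
DR = 20 * log10(9.77 / 0.0285)
DR = 20 * log10(342.81)
DR = 50.7 dB

50.7 dB


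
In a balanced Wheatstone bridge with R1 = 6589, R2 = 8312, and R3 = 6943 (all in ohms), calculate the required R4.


At balance: R1*R4 = R2*R3, so R4 = R2*R3/R1.
R4 = 8312 * 6943 / 6589
R4 = 57710216 / 6589
R4 = 8758.57 ohm

8758.57 ohm


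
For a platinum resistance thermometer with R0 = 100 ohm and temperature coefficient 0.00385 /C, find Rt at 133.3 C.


The RTD equation: Rt = R0 * (1 + alpha * T).
Rt = 100 * (1 + 0.00385 * 133.3)
Rt = 100 * (1 + 0.513205)
Rt = 100 * 1.513205
Rt = 151.321 ohm

151.321 ohm


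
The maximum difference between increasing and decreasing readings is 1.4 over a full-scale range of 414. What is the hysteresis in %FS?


Hysteresis = (max difference / full scale) * 100%.
H = (1.4 / 414) * 100
H = 0.338 %FS

0.338 %FS


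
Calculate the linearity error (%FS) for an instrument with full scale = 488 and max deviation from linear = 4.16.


Linearity error = (max deviation / full scale) * 100%.
Linearity = (4.16 / 488) * 100
Linearity = 0.852 %FS

0.852 %FS


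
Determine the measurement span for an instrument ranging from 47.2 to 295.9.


Span = upper range - lower range.
Span = 295.9 - (47.2)
Span = 248.7

248.7


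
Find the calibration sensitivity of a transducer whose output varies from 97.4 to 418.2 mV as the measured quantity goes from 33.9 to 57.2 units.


Sensitivity = (y2 - y1) / (x2 - x1).
S = (418.2 - 97.4) / (57.2 - 33.9)
S = 320.8 / 23.3
S = 13.7682 mV/unit

13.7682 mV/unit


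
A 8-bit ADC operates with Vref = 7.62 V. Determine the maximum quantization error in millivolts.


The maximum quantization error is +/- LSB/2.
LSB = Vref / 2^n = 7.62 / 256 = 0.02976563 V
Max error = LSB / 2 = 0.02976563 / 2 = 0.01488281 V
Max error = 14.8828 mV

14.8828 mV


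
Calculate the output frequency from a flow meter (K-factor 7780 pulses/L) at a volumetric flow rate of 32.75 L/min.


Frequency = K * Q / 60 (converting L/min to L/s).
f = 7780 * 32.75 / 60
f = 254795.0 / 60
f = 4246.58 Hz

4246.58 Hz


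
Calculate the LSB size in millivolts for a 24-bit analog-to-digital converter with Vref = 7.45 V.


The resolution (LSB) of an ADC is Vref / 2^n.
LSB = 7.45 / 2^24
LSB = 7.45 / 16777216
LSB = 4.4e-07 V = 0.00044405 mV

0.00044405 mV


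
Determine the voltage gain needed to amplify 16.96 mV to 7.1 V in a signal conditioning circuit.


Gain = Vout / Vin (converting to same units).
G = 7.1 V / 16.96 mV
G = 7100.0 mV / 16.96 mV
G = 418.63

418.63


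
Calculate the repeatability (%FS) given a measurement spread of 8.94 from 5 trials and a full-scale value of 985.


Repeatability = (spread / full scale) * 100%.
R = (8.94 / 985) * 100
R = 0.908 %FS

0.908 %FS


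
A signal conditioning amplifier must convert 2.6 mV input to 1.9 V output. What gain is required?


Gain = Vout / Vin (converting to same units).
G = 1.9 V / 2.6 mV
G = 1900.0 mV / 2.6 mV
G = 730.77

730.77


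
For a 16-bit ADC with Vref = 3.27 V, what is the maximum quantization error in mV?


The maximum quantization error is +/- LSB/2.
LSB = Vref / 2^n = 3.27 / 65536 = 4.99e-05 V
Max error = LSB / 2 = 4.99e-05 / 2 = 2.495e-05 V
Max error = 0.0249 mV

0.0249 mV


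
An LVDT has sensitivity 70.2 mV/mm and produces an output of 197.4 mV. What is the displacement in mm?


Displacement = Vout / sensitivity.
d = 197.4 / 70.2
d = 2.812 mm

2.812 mm


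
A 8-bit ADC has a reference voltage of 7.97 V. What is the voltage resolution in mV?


The resolution (LSB) of an ADC is Vref / 2^n.
LSB = 7.97 / 2^8
LSB = 7.97 / 256
LSB = 0.03113281 V = 31.1328125 mV

31.1328125 mV


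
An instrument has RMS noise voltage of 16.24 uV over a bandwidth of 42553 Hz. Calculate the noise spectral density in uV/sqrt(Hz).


Noise spectral density = Vrms / sqrt(BW).
NSD = 16.24 / sqrt(42553)
NSD = 16.24 / 206.2838
NSD = 0.0787 uV/sqrt(Hz)

0.0787 uV/sqrt(Hz)


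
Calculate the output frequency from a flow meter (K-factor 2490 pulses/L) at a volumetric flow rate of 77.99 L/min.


Frequency = K * Q / 60 (converting L/min to L/s).
f = 2490 * 77.99 / 60
f = 194195.1 / 60
f = 3236.58 Hz

3236.58 Hz


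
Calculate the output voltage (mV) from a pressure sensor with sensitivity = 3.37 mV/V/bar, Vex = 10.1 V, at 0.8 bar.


Output = sensitivity * Vex * P.
Vout = 3.37 * 10.1 * 0.8
Vout = 34.037 * 0.8
Vout = 27.23 mV

27.23 mV


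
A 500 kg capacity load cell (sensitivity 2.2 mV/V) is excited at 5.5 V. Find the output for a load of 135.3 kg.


Vout = rated_output * Vex * (load / capacity).
Vout = 2.2 * 5.5 * (135.3 / 500)
Vout = 2.2 * 5.5 * 0.2706
Vout = 3.274 mV

3.274 mV


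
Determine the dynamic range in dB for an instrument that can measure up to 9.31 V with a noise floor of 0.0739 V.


Dynamic range = 20 * log10(Vmax / Vnoise).
DR = 20 * log10(9.31 / 0.0739)
DR = 20 * log10(125.98)
DR = 42.01 dB

42.01 dB


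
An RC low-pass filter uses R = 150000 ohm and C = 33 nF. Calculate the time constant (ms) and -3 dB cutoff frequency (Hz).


Time constant: tau = R * C.
tau = 150000 * 3.30e-08 = 0.00495 s
tau = 4.95 ms
Cutoff frequency: fc = 1 / (2*pi*R*C).
fc = 1 / (2*pi*0.00495) = 32.15 Hz

tau = 4.95 ms, fc = 32.15 Hz


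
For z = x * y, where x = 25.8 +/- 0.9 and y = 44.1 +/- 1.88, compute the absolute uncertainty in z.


For a product z = x*y, the relative uncertainty is:
uz/z = sqrt((ux/x)^2 + (uy/y)^2)
Relative uncertainties: ux/x = 0.9/25.8 = 0.034884
uy/y = 1.88/44.1 = 0.04263
z = 25.8 * 44.1 = 1137.8
uz = 1137.8 * sqrt(0.034884^2 + 0.04263^2) = 62.673

62.673


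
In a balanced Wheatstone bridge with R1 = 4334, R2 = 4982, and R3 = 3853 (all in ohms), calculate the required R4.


At balance: R1*R4 = R2*R3, so R4 = R2*R3/R1.
R4 = 4982 * 3853 / 4334
R4 = 19195646 / 4334
R4 = 4429.08 ohm

4429.08 ohm


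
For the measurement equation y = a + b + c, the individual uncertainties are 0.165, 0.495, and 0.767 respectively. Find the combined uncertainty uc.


For a sum of independent quantities, uc = sqrt(u1^2 + u2^2 + u3^2).
uc = sqrt(0.165^2 + 0.495^2 + 0.767^2)
uc = sqrt(0.027225 + 0.245025 + 0.588289)
uc = 0.9277

0.9277


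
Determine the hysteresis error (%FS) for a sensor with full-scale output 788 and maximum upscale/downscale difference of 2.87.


Hysteresis = (max difference / full scale) * 100%.
H = (2.87 / 788) * 100
H = 0.364 %FS

0.364 %FS


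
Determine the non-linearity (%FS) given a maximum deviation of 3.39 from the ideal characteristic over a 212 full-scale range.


Linearity error = (max deviation / full scale) * 100%.
Linearity = (3.39 / 212) * 100
Linearity = 1.599 %FS

1.599 %FS


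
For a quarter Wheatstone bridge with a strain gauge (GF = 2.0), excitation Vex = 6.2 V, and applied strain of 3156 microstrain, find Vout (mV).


Quarter bridge output: Vout = (GF * epsilon * Vex) / 4.
Vout = (2.0 * 3156e-6 * 6.2) / 4
Vout = 0.0391344 / 4 V
Vout = 0.0097836 V = 9.7836 mV

9.7836 mV


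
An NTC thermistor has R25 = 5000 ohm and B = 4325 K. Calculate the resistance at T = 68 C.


NTC thermistor equation: Rt = R25 * exp(B * (1/T - 1/T25)).
T in Kelvin: 341.15 K, T25 = 298.15 K
1/T - 1/T25 = 1/341.15 - 1/298.15 = -0.00042275
B * (1/T - 1/T25) = 4325 * -0.00042275 = -1.8284
Rt = 5000 * exp(-1.8284) = 803.3 ohm

803.3 ohm


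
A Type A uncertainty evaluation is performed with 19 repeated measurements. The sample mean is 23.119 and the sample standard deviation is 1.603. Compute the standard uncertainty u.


The standard uncertainty for Type A evaluation is u = s / sqrt(n).
u = 1.603 / sqrt(19)
u = 1.603 / 4.3589
u = 0.3678

0.3678


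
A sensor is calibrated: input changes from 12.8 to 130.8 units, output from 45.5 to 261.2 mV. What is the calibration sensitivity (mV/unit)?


Sensitivity = (y2 - y1) / (x2 - x1).
S = (261.2 - 45.5) / (130.8 - 12.8)
S = 215.7 / 118.0
S = 1.828 mV/unit

1.828 mV/unit


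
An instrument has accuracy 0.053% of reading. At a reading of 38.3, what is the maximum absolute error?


Absolute error = (accuracy% / 100) * reading.
Error = (0.053 / 100) * 38.3
Error = 0.00053 * 38.3
Error = 0.0203

0.0203


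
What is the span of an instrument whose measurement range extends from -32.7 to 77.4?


Span = upper range - lower range.
Span = 77.4 - (-32.7)
Span = 110.1

110.1


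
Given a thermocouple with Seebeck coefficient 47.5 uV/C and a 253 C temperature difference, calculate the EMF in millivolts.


The thermocouple output V = sensitivity * dT.
V = 47.5 uV/C * 253 C
V = 12017.5 uV
V = 12.018 mV

12.018 mV


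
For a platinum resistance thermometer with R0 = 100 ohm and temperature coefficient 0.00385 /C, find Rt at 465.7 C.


The RTD equation: Rt = R0 * (1 + alpha * T).
Rt = 100 * (1 + 0.00385 * 465.7)
Rt = 100 * (1 + 1.792945)
Rt = 100 * 2.792945
Rt = 279.295 ohm

279.295 ohm


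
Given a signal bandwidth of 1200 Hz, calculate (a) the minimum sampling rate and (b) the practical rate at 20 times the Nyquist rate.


By Nyquist theorem, fs_min = 2 * fmax.
fs_min = 2 * 1200 = 2400 Hz
Practical rate = 20 * fs_min = 20 * 2400 = 48000 Hz

fs_min = 2400 Hz, fs_practical = 48000 Hz


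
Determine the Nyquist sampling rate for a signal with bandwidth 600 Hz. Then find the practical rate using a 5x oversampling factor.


By Nyquist theorem, fs_min = 2 * fmax.
fs_min = 2 * 600 = 1200 Hz
Practical rate = 5 * fs_min = 5 * 1200 = 6000 Hz

fs_min = 1200 Hz, fs_practical = 6000 Hz


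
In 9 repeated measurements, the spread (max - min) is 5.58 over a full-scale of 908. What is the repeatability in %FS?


Repeatability = (spread / full scale) * 100%.
R = (5.58 / 908) * 100
R = 0.615 %FS

0.615 %FS


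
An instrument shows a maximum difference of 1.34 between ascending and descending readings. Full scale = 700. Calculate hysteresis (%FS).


Hysteresis = (max difference / full scale) * 100%.
H = (1.34 / 700) * 100
H = 0.191 %FS

0.191 %FS


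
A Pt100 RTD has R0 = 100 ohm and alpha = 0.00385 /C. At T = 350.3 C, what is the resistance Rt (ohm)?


The RTD equation: Rt = R0 * (1 + alpha * T).
Rt = 100 * (1 + 0.00385 * 350.3)
Rt = 100 * (1 + 1.348655)
Rt = 100 * 2.348655
Rt = 234.865 ohm

234.865 ohm


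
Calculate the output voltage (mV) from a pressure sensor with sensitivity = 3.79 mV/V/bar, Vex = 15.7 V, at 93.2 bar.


Output = sensitivity * Vex * P.
Vout = 3.79 * 15.7 * 93.2
Vout = 59.503 * 93.2
Vout = 5545.68 mV

5545.68 mV


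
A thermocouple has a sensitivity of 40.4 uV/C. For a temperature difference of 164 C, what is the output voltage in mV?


The thermocouple output V = sensitivity * dT.
V = 40.4 uV/C * 164 C
V = 6625.6 uV
V = 6.626 mV

6.626 mV


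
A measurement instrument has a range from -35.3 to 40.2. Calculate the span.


Span = upper range - lower range.
Span = 40.2 - (-35.3)
Span = 75.5

75.5


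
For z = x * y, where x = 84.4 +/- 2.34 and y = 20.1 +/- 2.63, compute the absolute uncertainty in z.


For a product z = x*y, the relative uncertainty is:
uz/z = sqrt((ux/x)^2 + (uy/y)^2)
Relative uncertainties: ux/x = 2.34/84.4 = 0.027725
uy/y = 2.63/20.1 = 0.130846
z = 84.4 * 20.1 = 1696.4
uz = 1696.4 * sqrt(0.027725^2 + 0.130846^2) = 226.9

226.9


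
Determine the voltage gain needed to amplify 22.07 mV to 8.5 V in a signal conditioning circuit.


Gain = Vout / Vin (converting to same units).
G = 8.5 V / 22.07 mV
G = 8500.0 mV / 22.07 mV
G = 385.14

385.14


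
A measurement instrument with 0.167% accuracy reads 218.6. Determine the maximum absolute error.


Absolute error = (accuracy% / 100) * reading.
Error = (0.167 / 100) * 218.6
Error = 0.00167 * 218.6
Error = 0.3651

0.3651


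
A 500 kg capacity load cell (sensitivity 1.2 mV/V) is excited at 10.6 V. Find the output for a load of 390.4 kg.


Vout = rated_output * Vex * (load / capacity).
Vout = 1.2 * 10.6 * (390.4 / 500)
Vout = 1.2 * 10.6 * 0.7808
Vout = 9.932 mV

9.932 mV


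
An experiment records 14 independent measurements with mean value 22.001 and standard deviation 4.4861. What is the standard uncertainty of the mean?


The standard uncertainty for Type A evaluation is u = s / sqrt(n).
u = 4.4861 / sqrt(14)
u = 4.4861 / 3.7417
u = 1.199

1.199


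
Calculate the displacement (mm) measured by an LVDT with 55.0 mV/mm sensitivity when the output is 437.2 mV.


Displacement = Vout / sensitivity.
d = 437.2 / 55.0
d = 7.949 mm

7.949 mm


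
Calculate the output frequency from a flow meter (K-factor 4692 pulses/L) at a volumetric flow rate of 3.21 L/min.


Frequency = K * Q / 60 (converting L/min to L/s).
f = 4692 * 3.21 / 60
f = 15061.32 / 60
f = 251.02 Hz

251.02 Hz


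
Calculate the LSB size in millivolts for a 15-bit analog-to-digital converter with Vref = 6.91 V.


The resolution (LSB) of an ADC is Vref / 2^n.
LSB = 6.91 / 2^15
LSB = 6.91 / 32768
LSB = 0.00021088 V = 0.21087646 mV

0.21087646 mV


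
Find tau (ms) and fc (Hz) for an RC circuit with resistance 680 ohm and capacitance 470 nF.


Time constant: tau = R * C.
tau = 680 * 4.70e-07 = 0.0003196 s
tau = 0.3196 ms
Cutoff frequency: fc = 1 / (2*pi*R*C).
fc = 1 / (2*pi*0.0003196) = 497.98 Hz

tau = 0.3196 ms, fc = 497.98 Hz


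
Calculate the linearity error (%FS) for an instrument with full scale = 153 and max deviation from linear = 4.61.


Linearity error = (max deviation / full scale) * 100%.
Linearity = (4.61 / 153) * 100
Linearity = 3.013 %FS

3.013 %FS


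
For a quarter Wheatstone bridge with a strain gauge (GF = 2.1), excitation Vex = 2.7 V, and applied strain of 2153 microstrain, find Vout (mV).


Quarter bridge output: Vout = (GF * epsilon * Vex) / 4.
Vout = (2.1 * 2153e-6 * 2.7) / 4
Vout = 0.01220751 / 4 V
Vout = 0.00305188 V = 3.0519 mV

3.0519 mV


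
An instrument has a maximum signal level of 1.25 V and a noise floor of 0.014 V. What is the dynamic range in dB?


Dynamic range = 20 * log10(Vmax / Vnoise).
DR = 20 * log10(1.25 / 0.014)
DR = 20 * log10(89.29)
DR = 39.02 dB

39.02 dB


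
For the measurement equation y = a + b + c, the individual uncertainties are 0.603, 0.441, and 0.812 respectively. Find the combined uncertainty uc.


For a sum of independent quantities, uc = sqrt(u1^2 + u2^2 + u3^2).
uc = sqrt(0.603^2 + 0.441^2 + 0.812^2)
uc = sqrt(0.363609 + 0.194481 + 0.659344)
uc = 1.1034

1.1034


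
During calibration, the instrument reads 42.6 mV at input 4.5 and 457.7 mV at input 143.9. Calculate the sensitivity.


Sensitivity = (y2 - y1) / (x2 - x1).
S = (457.7 - 42.6) / (143.9 - 4.5)
S = 415.1 / 139.4
S = 2.9778 mV/unit

2.9778 mV/unit


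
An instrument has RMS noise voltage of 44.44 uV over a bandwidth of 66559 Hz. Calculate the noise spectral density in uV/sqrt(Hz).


Noise spectral density = Vrms / sqrt(BW).
NSD = 44.44 / sqrt(66559)
NSD = 44.44 / 257.9903
NSD = 0.1723 uV/sqrt(Hz)

0.1723 uV/sqrt(Hz)


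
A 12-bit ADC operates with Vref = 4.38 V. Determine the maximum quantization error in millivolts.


The maximum quantization error is +/- LSB/2.
LSB = Vref / 2^n = 4.38 / 4096 = 0.00106934 V
Max error = LSB / 2 = 0.00106934 / 2 = 0.00053467 V
Max error = 0.5347 mV

0.5347 mV


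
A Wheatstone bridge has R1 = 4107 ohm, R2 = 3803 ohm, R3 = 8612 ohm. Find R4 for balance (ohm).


At balance: R1*R4 = R2*R3, so R4 = R2*R3/R1.
R4 = 3803 * 8612 / 4107
R4 = 32751436 / 4107
R4 = 7974.54 ohm

7974.54 ohm


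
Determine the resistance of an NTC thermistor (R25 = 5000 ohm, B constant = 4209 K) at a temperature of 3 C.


NTC thermistor equation: Rt = R25 * exp(B * (1/T - 1/T25)).
T in Kelvin: 276.15 K, T25 = 298.15 K
1/T - 1/T25 = 1/276.15 - 1/298.15 = 0.0002672
B * (1/T - 1/T25) = 4209 * 0.0002672 = 1.1247
Rt = 5000 * exp(1.1247) = 15395.9 ohm

15395.9 ohm


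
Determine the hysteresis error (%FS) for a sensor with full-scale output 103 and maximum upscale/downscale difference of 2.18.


Hysteresis = (max difference / full scale) * 100%.
H = (2.18 / 103) * 100
H = 2.117 %FS

2.117 %FS


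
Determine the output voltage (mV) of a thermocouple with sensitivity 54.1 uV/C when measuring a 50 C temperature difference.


The thermocouple output V = sensitivity * dT.
V = 54.1 uV/C * 50 C
V = 2705.0 uV
V = 2.705 mV

2.705 mV


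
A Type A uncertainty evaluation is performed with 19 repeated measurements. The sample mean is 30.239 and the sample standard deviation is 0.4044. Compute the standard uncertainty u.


The standard uncertainty for Type A evaluation is u = s / sqrt(n).
u = 0.4044 / sqrt(19)
u = 0.4044 / 4.3589
u = 0.0928

0.0928


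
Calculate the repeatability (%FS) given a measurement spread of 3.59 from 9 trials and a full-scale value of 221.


Repeatability = (spread / full scale) * 100%.
R = (3.59 / 221) * 100
R = 1.624 %FS

1.624 %FS


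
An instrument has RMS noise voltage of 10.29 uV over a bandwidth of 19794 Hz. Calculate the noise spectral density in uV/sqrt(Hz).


Noise spectral density = Vrms / sqrt(BW).
NSD = 10.29 / sqrt(19794)
NSD = 10.29 / 140.6912
NSD = 0.0731 uV/sqrt(Hz)

0.0731 uV/sqrt(Hz)


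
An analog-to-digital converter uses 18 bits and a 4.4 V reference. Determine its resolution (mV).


The resolution (LSB) of an ADC is Vref / 2^n.
LSB = 4.4 / 2^18
LSB = 4.4 / 262144
LSB = 1.678e-05 V = 0.01678467 mV

0.01678467 mV


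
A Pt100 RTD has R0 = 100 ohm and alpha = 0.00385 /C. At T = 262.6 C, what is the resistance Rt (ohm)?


The RTD equation: Rt = R0 * (1 + alpha * T).
Rt = 100 * (1 + 0.00385 * 262.6)
Rt = 100 * (1 + 1.01101)
Rt = 100 * 2.01101
Rt = 201.101 ohm

201.101 ohm


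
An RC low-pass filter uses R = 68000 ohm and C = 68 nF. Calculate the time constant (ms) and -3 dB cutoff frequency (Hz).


Time constant: tau = R * C.
tau = 68000 * 6.80e-08 = 0.004624 s
tau = 4.624 ms
Cutoff frequency: fc = 1 / (2*pi*R*C).
fc = 1 / (2*pi*0.004624) = 34.42 Hz

tau = 4.624 ms, fc = 34.42 Hz


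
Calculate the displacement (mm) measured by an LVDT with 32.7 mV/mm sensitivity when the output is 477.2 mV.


Displacement = Vout / sensitivity.
d = 477.2 / 32.7
d = 14.593 mm

14.593 mm


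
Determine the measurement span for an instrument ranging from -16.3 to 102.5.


Span = upper range - lower range.
Span = 102.5 - (-16.3)
Span = 118.8

118.8


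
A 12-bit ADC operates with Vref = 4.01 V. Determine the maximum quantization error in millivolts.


The maximum quantization error is +/- LSB/2.
LSB = Vref / 2^n = 4.01 / 4096 = 0.000979 V
Max error = LSB / 2 = 0.000979 / 2 = 0.0004895 V
Max error = 0.4895 mV

0.4895 mV


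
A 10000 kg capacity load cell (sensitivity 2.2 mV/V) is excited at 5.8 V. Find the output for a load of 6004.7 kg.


Vout = rated_output * Vex * (load / capacity).
Vout = 2.2 * 5.8 * (6004.7 / 10000)
Vout = 2.2 * 5.8 * 0.60047
Vout = 7.662 mV

7.662 mV


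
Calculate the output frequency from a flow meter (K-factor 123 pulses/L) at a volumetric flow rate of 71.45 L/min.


Frequency = K * Q / 60 (converting L/min to L/s).
f = 123 * 71.45 / 60
f = 8788.35 / 60
f = 146.47 Hz

146.47 Hz


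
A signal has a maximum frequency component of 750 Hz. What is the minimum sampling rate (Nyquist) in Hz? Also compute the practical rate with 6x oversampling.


By Nyquist theorem, fs_min = 2 * fmax.
fs_min = 2 * 750 = 1500 Hz
Practical rate = 6 * fs_min = 6 * 1500 = 9000 Hz

fs_min = 1500 Hz, fs_practical = 9000 Hz


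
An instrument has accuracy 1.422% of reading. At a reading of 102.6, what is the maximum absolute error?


Absolute error = (accuracy% / 100) * reading.
Error = (1.422 / 100) * 102.6
Error = 0.01422 * 102.6
Error = 1.459

1.459


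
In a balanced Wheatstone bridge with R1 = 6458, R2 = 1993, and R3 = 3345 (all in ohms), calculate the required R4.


At balance: R1*R4 = R2*R3, so R4 = R2*R3/R1.
R4 = 1993 * 3345 / 6458
R4 = 6666585 / 6458
R4 = 1032.3 ohm

1032.3 ohm


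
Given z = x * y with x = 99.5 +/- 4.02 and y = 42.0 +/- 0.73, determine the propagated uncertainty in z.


For a product z = x*y, the relative uncertainty is:
uz/z = sqrt((ux/x)^2 + (uy/y)^2)
Relative uncertainties: ux/x = 4.02/99.5 = 0.040402
uy/y = 0.73/42.0 = 0.017381
z = 99.5 * 42.0 = 4179.0
uz = 4179.0 * sqrt(0.040402^2 + 0.017381^2) = 183.801

183.801


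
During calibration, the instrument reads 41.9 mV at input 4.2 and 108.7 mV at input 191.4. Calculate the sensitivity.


Sensitivity = (y2 - y1) / (x2 - x1).
S = (108.7 - 41.9) / (191.4 - 4.2)
S = 66.8 / 187.2
S = 0.3568 mV/unit

0.3568 mV/unit


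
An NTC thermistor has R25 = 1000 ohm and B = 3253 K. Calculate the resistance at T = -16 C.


NTC thermistor equation: Rt = R25 * exp(B * (1/T - 1/T25)).
T in Kelvin: 257.15 K, T25 = 298.15 K
1/T - 1/T25 = 1/257.15 - 1/298.15 = 0.00053476
B * (1/T - 1/T25) = 3253 * 0.00053476 = 1.7396
Rt = 1000 * exp(1.7396) = 5695.0 ohm

5695.0 ohm


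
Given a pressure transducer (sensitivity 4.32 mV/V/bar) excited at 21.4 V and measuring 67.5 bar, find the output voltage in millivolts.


Output = sensitivity * Vex * P.
Vout = 4.32 * 21.4 * 67.5
Vout = 92.448 * 67.5
Vout = 6240.24 mV

6240.24 mV


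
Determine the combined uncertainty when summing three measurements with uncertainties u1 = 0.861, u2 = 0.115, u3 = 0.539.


For a sum of independent quantities, uc = sqrt(u1^2 + u2^2 + u3^2).
uc = sqrt(0.861^2 + 0.115^2 + 0.539^2)
uc = sqrt(0.741321 + 0.013225 + 0.290521)
uc = 1.0223

1.0223


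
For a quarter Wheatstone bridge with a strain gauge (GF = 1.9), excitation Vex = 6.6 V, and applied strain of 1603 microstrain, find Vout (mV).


Quarter bridge output: Vout = (GF * epsilon * Vex) / 4.
Vout = (1.9 * 1603e-6 * 6.6) / 4
Vout = 0.02010162 / 4 V
Vout = 0.0050254 V = 5.0254 mV

5.0254 mV


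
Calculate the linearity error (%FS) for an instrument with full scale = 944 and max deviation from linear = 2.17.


Linearity error = (max deviation / full scale) * 100%.
Linearity = (2.17 / 944) * 100
Linearity = 0.23 %FS

0.23 %FS


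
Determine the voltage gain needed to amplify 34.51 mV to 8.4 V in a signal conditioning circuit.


Gain = Vout / Vin (converting to same units).
G = 8.4 V / 34.51 mV
G = 8400.0 mV / 34.51 mV
G = 243.41

243.41


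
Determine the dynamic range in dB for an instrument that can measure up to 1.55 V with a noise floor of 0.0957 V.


Dynamic range = 20 * log10(Vmax / Vnoise).
DR = 20 * log10(1.55 / 0.0957)
DR = 20 * log10(16.2)
DR = 24.19 dB

24.19 dB


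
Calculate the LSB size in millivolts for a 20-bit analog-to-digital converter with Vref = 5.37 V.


The resolution (LSB) of an ADC is Vref / 2^n.
LSB = 5.37 / 2^20
LSB = 5.37 / 1048576
LSB = 5.12e-06 V = 0.00512123 mV

0.00512123 mV


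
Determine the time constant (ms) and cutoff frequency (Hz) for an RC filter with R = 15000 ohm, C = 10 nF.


Time constant: tau = R * C.
tau = 15000 * 1.00e-08 = 0.00015 s
tau = 0.15 ms
Cutoff frequency: fc = 1 / (2*pi*R*C).
fc = 1 / (2*pi*0.00015) = 1061.03 Hz

tau = 0.15 ms, fc = 1061.03 Hz


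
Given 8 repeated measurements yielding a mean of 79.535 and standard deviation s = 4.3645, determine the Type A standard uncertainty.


The standard uncertainty for Type A evaluation is u = s / sqrt(n).
u = 4.3645 / sqrt(8)
u = 4.3645 / 2.8284
u = 1.5431

1.5431


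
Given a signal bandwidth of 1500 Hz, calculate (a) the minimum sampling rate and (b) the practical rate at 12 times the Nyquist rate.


By Nyquist theorem, fs_min = 2 * fmax.
fs_min = 2 * 1500 = 3000 Hz
Practical rate = 12 * fs_min = 12 * 3000 = 36000 Hz

fs_min = 3000 Hz, fs_practical = 36000 Hz


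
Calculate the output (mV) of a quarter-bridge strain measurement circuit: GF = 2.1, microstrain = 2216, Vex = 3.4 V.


Quarter bridge output: Vout = (GF * epsilon * Vex) / 4.
Vout = (2.1 * 2216e-6 * 3.4) / 4
Vout = 0.01582224 / 4 V
Vout = 0.00395556 V = 3.9556 mV

3.9556 mV


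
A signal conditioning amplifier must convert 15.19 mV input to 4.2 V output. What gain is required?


Gain = Vout / Vin (converting to same units).
G = 4.2 V / 15.19 mV
G = 4200.0 mV / 15.19 mV
G = 276.5

276.5


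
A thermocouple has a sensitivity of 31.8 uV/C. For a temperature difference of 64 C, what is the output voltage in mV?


The thermocouple output V = sensitivity * dT.
V = 31.8 uV/C * 64 C
V = 2035.2 uV
V = 2.035 mV

2.035 mV


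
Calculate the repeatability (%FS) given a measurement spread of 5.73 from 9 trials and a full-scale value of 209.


Repeatability = (spread / full scale) * 100%.
R = (5.73 / 209) * 100
R = 2.742 %FS

2.742 %FS


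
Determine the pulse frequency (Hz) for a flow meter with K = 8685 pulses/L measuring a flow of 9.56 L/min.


Frequency = K * Q / 60 (converting L/min to L/s).
f = 8685 * 9.56 / 60
f = 83028.6 / 60
f = 1383.81 Hz

1383.81 Hz


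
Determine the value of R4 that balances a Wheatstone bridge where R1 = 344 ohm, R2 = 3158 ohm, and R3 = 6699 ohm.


At balance: R1*R4 = R2*R3, so R4 = R2*R3/R1.
R4 = 3158 * 6699 / 344
R4 = 21155442 / 344
R4 = 61498.38 ohm

61498.38 ohm


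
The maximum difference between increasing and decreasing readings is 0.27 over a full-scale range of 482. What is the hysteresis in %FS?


Hysteresis = (max difference / full scale) * 100%.
H = (0.27 / 482) * 100
H = 0.056 %FS

0.056 %FS


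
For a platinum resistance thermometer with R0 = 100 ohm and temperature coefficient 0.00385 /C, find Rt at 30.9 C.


The RTD equation: Rt = R0 * (1 + alpha * T).
Rt = 100 * (1 + 0.00385 * 30.9)
Rt = 100 * (1 + 0.118965)
Rt = 100 * 1.118965
Rt = 111.897 ohm

111.897 ohm


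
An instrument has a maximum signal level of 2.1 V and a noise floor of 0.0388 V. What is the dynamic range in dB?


Dynamic range = 20 * log10(Vmax / Vnoise).
DR = 20 * log10(2.1 / 0.0388)
DR = 20 * log10(54.12)
DR = 34.67 dB

34.67 dB


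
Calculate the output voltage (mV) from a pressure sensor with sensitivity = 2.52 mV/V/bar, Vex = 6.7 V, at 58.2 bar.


Output = sensitivity * Vex * P.
Vout = 2.52 * 6.7 * 58.2
Vout = 16.884 * 58.2
Vout = 982.65 mV

982.65 mV


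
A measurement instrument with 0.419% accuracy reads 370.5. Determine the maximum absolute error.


Absolute error = (accuracy% / 100) * reading.
Error = (0.419 / 100) * 370.5
Error = 0.00419 * 370.5
Error = 1.5524

1.5524


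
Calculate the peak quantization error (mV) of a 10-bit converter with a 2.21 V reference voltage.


The maximum quantization error is +/- LSB/2.
LSB = Vref / 2^n = 2.21 / 1024 = 0.0021582 V
Max error = LSB / 2 = 0.0021582 / 2 = 0.0010791 V
Max error = 1.0791 mV

1.0791 mV


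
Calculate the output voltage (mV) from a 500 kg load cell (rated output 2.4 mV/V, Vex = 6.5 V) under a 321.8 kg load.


Vout = rated_output * Vex * (load / capacity).
Vout = 2.4 * 6.5 * (321.8 / 500)
Vout = 2.4 * 6.5 * 0.6436
Vout = 10.04 mV

10.04 mV


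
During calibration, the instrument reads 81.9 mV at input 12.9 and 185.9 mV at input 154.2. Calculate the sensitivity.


Sensitivity = (y2 - y1) / (x2 - x1).
S = (185.9 - 81.9) / (154.2 - 12.9)
S = 104.0 / 141.3
S = 0.736 mV/unit

0.736 mV/unit


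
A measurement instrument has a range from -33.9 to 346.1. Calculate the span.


Span = upper range - lower range.
Span = 346.1 - (-33.9)
Span = 380.0

380.0


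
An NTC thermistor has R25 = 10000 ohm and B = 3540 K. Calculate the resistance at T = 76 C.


NTC thermistor equation: Rt = R25 * exp(B * (1/T - 1/T25)).
T in Kelvin: 349.15 K, T25 = 298.15 K
1/T - 1/T25 = 1/349.15 - 1/298.15 = -0.00048992
B * (1/T - 1/T25) = 3540 * -0.00048992 = -1.7343
Rt = 10000 * exp(-1.7343) = 1765.2 ohm

1765.2 ohm


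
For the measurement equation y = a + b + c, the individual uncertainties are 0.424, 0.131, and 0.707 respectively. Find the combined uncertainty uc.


For a sum of independent quantities, uc = sqrt(u1^2 + u2^2 + u3^2).
uc = sqrt(0.424^2 + 0.131^2 + 0.707^2)
uc = sqrt(0.179776 + 0.017161 + 0.499849)
uc = 0.8347

0.8347


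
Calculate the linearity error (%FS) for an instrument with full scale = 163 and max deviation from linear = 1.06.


Linearity error = (max deviation / full scale) * 100%.
Linearity = (1.06 / 163) * 100
Linearity = 0.65 %FS

0.65 %FS


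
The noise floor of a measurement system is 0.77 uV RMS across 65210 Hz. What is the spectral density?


Noise spectral density = Vrms / sqrt(BW).
NSD = 0.77 / sqrt(65210)
NSD = 0.77 / 255.3625
NSD = 0.003 uV/sqrt(Hz)

0.003 uV/sqrt(Hz)


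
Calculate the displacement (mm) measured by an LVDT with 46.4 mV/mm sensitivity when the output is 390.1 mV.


Displacement = Vout / sensitivity.
d = 390.1 / 46.4
d = 8.407 mm

8.407 mm


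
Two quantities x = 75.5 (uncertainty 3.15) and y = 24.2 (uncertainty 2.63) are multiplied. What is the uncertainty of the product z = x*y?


For a product z = x*y, the relative uncertainty is:
uz/z = sqrt((ux/x)^2 + (uy/y)^2)
Relative uncertainties: ux/x = 3.15/75.5 = 0.041722
uy/y = 2.63/24.2 = 0.108678
z = 75.5 * 24.2 = 1827.1
uz = 1827.1 * sqrt(0.041722^2 + 0.108678^2) = 212.695

212.695


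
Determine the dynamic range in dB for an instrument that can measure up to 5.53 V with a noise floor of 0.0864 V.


Dynamic range = 20 * log10(Vmax / Vnoise).
DR = 20 * log10(5.53 / 0.0864)
DR = 20 * log10(64.0)
DR = 36.12 dB

36.12 dB


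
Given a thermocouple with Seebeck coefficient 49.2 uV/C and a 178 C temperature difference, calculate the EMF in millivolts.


The thermocouple output V = sensitivity * dT.
V = 49.2 uV/C * 178 C
V = 8757.6 uV
V = 8.758 mV

8.758 mV


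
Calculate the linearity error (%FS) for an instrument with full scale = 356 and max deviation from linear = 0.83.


Linearity error = (max deviation / full scale) * 100%.
Linearity = (0.83 / 356) * 100
Linearity = 0.233 %FS

0.233 %FS


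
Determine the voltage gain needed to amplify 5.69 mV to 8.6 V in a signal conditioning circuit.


Gain = Vout / Vin (converting to same units).
G = 8.6 V / 5.69 mV
G = 8600.0 mV / 5.69 mV
G = 1511.42

1511.42
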